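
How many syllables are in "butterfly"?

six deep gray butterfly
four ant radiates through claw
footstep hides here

3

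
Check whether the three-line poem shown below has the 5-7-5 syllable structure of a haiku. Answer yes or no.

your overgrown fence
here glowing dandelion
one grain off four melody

Line 1: "your overgrown fence": 1+3+1 = 5 ✓
Line 2: "here glowing dandelion": 1+2+4 = 7 ✓
Line 3: "one grain off four melody": 1+1+1+1+3 = 7 (expected 5)

No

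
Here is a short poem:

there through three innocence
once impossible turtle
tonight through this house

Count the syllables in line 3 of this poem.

Line 3: tonight (2), through (1), this (1), house (1) → 5

5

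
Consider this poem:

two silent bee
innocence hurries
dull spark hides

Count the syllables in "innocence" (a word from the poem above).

3

"innocence" has 3 syllables.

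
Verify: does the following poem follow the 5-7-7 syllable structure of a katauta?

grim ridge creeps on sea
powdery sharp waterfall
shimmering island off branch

Line 1: grim (1), ridge (1), creeps (1), on (1), sea (1) → 5 ✓
Line 2: powdery (3), sharp (1), waterfall (3) → 7 ✓
Line 3: shimmering (3), island (2), off (1), branch (1) → 7 ✓

Yes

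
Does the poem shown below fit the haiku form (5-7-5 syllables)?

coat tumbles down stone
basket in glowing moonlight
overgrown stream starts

Yes

Line 1: "coat tumbles down stone": 1+2+1+1 = 5 ✓
Line 2: "basket in glowing moonlight": 2+1+2+2 = 7 ✓
Line 3: "overgrown stream starts": 3+1+1 = 5 ✓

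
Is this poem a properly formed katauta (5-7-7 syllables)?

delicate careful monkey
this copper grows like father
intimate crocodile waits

No

Line 1: delicate(3) + careful(2) + monkey(2) = 7 (expected 5)
Line 2: this(1) + copper(2) + grows(1) + like(1) + father(2) = 7 ✓
Line 3: intimate(3) + crocodile(3) + waits(1) = 7 ✓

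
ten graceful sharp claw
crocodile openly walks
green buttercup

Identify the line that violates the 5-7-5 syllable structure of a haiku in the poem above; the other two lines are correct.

Line 3

Line 1: ten (1), graceful (2), sharp (1), claw (1) → 5 ✓
Line 2: crocodile (3), openly (3), walks (1) → 7 ✓
Line 3: green (1), buttercup (3) → 4 (expected 5)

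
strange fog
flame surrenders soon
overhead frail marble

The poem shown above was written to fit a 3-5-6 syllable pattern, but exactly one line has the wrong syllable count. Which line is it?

Line 1: strange(1) + fog(1) = 2 (expected 3)
Line 2: flame(1) + surrenders(3) + soon(1) = 5 ✓
Line 3: overhead(3) + frail(1) + marble(2) = 6 ✓

Line 1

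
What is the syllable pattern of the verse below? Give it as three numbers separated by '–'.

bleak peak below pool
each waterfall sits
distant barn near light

5–5–5

Line 1: bleak (1), peak (1), below (2), pool (1) → 5
Line 2: each (1), waterfall (3), sits (1) → 5
Line 3: distant (2), barn (1), near (1), light (1) → 5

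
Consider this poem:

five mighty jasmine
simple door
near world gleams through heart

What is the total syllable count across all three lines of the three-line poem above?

13

Line 1: five(1) + mighty(2) + jasmine(2) = 5
Line 2: simple(2) + door(1) = 3
Line 3: near(1) + world(1) + gleams(1) + through(1) + heart(1) = 5
Total: 5 + 3 + 5 = 13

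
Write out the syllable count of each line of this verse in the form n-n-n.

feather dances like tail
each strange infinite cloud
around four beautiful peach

Line 1: feather (2), dances (2), like (1), tail (1) → 6
Line 2: each (1), strange (1), infinite (3), cloud (1) → 6
Line 3: around (2), four (1), beautiful (3), peach (1) → 7

6-6-7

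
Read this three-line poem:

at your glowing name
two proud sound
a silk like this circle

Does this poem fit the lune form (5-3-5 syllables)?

No

Line 1: at (1), your (1), glowing (2), name (1) → 5 ✓
Line 2: two (1), proud (1), sound (1) → 3 ✓
Line 3: a (1), silk (1), like (1), this (1), circle (2) → 6 (expected 5)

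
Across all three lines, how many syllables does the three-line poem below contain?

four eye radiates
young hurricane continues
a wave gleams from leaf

17

Line 1: "four eye radiates": 1+1+3 = 5
Line 2: "young hurricane continues": 1+3+3 = 7
Line 3: "a wave gleams from leaf": 1+1+1+1+1 = 5
Total: 5 + 7 + 5 = 17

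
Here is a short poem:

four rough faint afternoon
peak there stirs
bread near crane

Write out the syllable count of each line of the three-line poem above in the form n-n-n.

Line 1: four (1), rough (1), faint (1), afternoon (3) → 6
Line 2: peak (1), there (1), stirs (1) → 3
Line 3: bread (1), near (1), crane (1) → 3

6-3-3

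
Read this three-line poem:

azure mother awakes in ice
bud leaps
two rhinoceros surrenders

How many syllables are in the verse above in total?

Line 1: azure(2) + mother(2) + awakes(2) + in(1) + ice(1) = 8
Line 2: bud(1) + leaps(1) = 2
Line 3: two(1) + rhinoceros(4) + surrenders(3) = 8
Total: 8 + 2 + 8 = 18

18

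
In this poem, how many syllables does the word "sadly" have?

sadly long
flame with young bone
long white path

"sadly" has 2 syllables.

2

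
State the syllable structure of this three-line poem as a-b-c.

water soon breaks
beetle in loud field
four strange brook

4-5-3

Line 1: "water soon breaks": 2+1+1 = 4
Line 2: "beetle in loud field": 2+1+1+1 = 5
Line 3: "four strange brook": 1+1+1 = 3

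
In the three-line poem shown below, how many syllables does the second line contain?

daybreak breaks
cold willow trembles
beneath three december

5

The second line: "cold willow trembles": 1+2+2 = 5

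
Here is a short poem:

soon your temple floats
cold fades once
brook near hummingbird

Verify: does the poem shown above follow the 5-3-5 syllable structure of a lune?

Yes

Line 1: "soon your temple floats": 1+1+2+1 = 5 ✓
Line 2: "cold fades once": 1+1+1 = 3 ✓
Line 3: "brook near hummingbird": 1+1+3 = 5 ✓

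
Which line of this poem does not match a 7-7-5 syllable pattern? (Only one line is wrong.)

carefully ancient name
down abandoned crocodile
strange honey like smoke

Line 1

Line 1: carefully (3), ancient (2), name (1) → 6 (expected 7)
Line 2: down (1), abandoned (3), crocodile (3) → 7 ✓
Line 3: strange (1), honey (2), like (1), smoke (1) → 5 ✓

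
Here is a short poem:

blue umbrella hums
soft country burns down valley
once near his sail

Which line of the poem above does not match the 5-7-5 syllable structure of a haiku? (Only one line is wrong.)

The third line

Line 1: "blue umbrella hums": 1+3+1 = 5 ✓
Line 2: "soft country burns down valley": 1+2+1+1+2 = 7 ✓
Line 3: "once near his sail": 1+1+1+1 = 4 (expected 5)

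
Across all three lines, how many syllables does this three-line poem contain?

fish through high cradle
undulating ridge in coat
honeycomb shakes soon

Line 1: fish(1) + through(1) + high(1) + cradle(2) = 5
Line 2: undulating(4) + ridge(1) + in(1) + coat(1) = 7
Line 3: honeycomb(3) + shakes(1) + soon(1) = 5
Total: 5 + 7 + 5 = 17

17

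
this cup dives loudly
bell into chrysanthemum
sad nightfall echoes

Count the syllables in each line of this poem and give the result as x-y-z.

Line 1: this (1), cup (1), dives (1), loudly (2) → 5
Line 2: bell (1), into (2), chrysanthemum (4) → 7
Line 3: sad (1), nightfall (2), echoes (2) → 5

5-7-5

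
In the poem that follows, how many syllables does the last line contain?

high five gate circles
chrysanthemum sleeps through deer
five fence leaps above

5

The last line: five(1) + fence(1) + leaps(1) + above(2) = 5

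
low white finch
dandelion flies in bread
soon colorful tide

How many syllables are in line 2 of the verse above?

Line 2: dandelion (4), flies (1), in (1), bread (1) → 7

7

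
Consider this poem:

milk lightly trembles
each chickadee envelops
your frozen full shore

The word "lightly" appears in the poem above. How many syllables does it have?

2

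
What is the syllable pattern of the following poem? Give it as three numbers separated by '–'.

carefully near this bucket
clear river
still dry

7–3–2

Line 1: carefully(3) + near(1) + this(1) + bucket(2) = 7
Line 2: clear(1) + river(2) = 3
Line 3: still(1) + dry(1) = 2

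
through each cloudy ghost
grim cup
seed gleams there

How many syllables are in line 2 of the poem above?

Line 2: "grim cup": 1+1 = 2

2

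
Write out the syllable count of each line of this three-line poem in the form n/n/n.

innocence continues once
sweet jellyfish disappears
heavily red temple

7/7/6

Line 1: "innocence continues once": 3+3+1 = 7
Line 2: "sweet jellyfish disappears": 1+3+3 = 7
Line 3: "heavily red temple": 3+1+2 = 6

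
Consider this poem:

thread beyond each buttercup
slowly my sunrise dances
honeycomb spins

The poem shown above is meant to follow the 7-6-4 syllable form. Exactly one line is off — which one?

The second line

Line 1: "thread beyond each buttercup": 1+2+1+3 = 7 ✓
Line 2: "slowly my sunrise dances": 2+1+2+2 = 7 (expected 6)
Line 3: "honeycomb spins": 3+1 = 4 ✓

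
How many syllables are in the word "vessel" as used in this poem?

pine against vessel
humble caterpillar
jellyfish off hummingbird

2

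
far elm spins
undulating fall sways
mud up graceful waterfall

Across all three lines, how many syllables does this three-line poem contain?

16

Line 1: "far elm spins": 1+1+1 = 3
Line 2: "undulating fall sways": 4+1+1 = 6
Line 3: "mud up graceful waterfall": 1+1+2+3 = 7
Total: 3 + 6 + 7 = 16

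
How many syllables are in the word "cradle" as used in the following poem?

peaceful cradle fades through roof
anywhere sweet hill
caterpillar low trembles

"cradle" has 2 syllables.

2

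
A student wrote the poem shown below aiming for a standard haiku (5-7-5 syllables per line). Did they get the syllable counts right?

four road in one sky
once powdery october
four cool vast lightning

Line 1: four(1) + road(1) + in(1) + one(1) + sky(1) = 5 ✓
Line 2: once(1) + powdery(3) + october(3) = 7 ✓
Line 3: four(1) + cool(1) + vast(1) + lightning(2) = 5 ✓

Yes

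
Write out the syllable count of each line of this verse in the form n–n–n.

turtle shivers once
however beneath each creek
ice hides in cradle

Line 1: turtle(2) + shivers(2) + once(1) = 5
Line 2: however(3) + beneath(2) + each(1) + creek(1) = 7
Line 3: ice(1) + hides(1) + in(1) + cradle(2) = 5

5–7–5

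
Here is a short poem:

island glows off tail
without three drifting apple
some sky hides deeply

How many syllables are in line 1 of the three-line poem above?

Line 1: island (2), glows (1), off (1), tail (1) → 5

5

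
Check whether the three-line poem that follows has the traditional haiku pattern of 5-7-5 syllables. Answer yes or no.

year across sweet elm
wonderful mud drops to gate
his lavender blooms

Line 1: year (1), across (2), sweet (1), elm (1) → 5 ✓
Line 2: wonderful (3), mud (1), drops (1), to (1), gate (1) → 7 ✓
Line 3: his (1), lavender (3), blooms (1) → 5 ✓

Yes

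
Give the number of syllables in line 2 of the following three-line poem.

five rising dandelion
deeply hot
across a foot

Line 2: deeply (2), hot (1) → 3

3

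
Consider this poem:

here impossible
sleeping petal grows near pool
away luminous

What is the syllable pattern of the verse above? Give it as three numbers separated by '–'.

Line 1: here (1), impossible (4) → 5
Line 2: sleeping (2), petal (2), grows (1), near (1), pool (1) → 7
Line 3: away (2), luminous (3) → 5

5–7–5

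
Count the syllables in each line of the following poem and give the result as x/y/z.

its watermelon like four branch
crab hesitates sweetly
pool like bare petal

8/6/5

Line 1: its(1) + watermelon(4) + like(1) + four(1) + branch(1) = 8
Line 2: crab(1) + hesitates(3) + sweetly(2) = 6
Line 3: pool(1) + like(1) + bare(1) + petal(2) = 5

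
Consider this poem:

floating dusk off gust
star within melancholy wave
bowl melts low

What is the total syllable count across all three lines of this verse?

16

Line 1: floating(2) + dusk(1) + off(1) + gust(1) = 5
Line 2: star(1) + within(2) + melancholy(4) + wave(1) = 8
Line 3: bowl(1) + melts(1) + low(1) = 3
Total: 5 + 8 + 3 = 16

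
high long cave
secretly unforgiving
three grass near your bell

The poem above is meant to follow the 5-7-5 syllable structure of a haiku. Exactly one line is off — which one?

The first line

Line 1: "high long cave": 1+1+1 = 3 (expected 5)
Line 2: "secretly unforgiving": 3+4 = 7 ✓
Line 3: "three grass near your bell": 1+1+1+1+1 = 5 ✓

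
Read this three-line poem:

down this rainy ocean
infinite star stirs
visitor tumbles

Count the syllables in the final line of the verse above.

The final line: visitor(3) + tumbles(2) = 5

5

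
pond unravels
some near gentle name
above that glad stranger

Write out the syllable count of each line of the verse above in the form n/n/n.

4/5/6

Line 1: pond(1) + unravels(3) = 4
Line 2: some(1) + near(1) + gentle(2) + name(1) = 5
Line 3: above(2) + that(1) + glad(1) + stranger(2) = 6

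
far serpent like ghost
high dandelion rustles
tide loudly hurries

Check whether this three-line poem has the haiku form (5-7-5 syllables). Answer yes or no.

Yes

Line 1: far(1) + serpent(2) + like(1) + ghost(1) = 5 ✓
Line 2: high(1) + dandelion(4) + rustles(2) = 7 ✓
Line 3: tide(1) + loudly(2) + hurries(2) = 5 ✓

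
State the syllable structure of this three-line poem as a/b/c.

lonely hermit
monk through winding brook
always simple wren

Line 1: lonely(2) + hermit(2) = 4
Line 2: monk(1) + through(1) + winding(2) + brook(1) = 5
Line 3: always(2) + simple(2) + wren(1) = 5

4/5/5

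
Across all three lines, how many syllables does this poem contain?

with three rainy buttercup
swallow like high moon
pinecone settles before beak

19

Line 1: "with three rainy buttercup": 1+1+2+3 = 7
Line 2: "swallow like high moon": 2+1+1+1 = 5
Line 3: "pinecone settles before beak": 2+2+2+1 = 7
Total: 7 + 5 + 7 = 19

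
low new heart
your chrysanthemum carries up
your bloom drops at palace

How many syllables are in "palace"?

2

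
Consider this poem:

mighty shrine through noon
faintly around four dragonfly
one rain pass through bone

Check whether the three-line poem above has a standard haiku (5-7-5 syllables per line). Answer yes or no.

No

Line 1: mighty(2) + shrine(1) + through(1) + noon(1) = 5 ✓
Line 2: faintly(2) + around(2) + four(1) + dragonfly(3) = 8 (expected 7)
Line 3: one(1) + rain(1) + pass(1) + through(1) + bone(1) = 5 ✓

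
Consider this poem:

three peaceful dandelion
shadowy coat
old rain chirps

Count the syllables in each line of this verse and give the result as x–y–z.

7–4–3

Line 1: "three peaceful dandelion": 1+2+4 = 7
Line 2: "shadowy coat": 3+1 = 4
Line 3: "old rain chirps": 1+1+1 = 3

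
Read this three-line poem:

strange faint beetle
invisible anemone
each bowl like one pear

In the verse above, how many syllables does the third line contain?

5

The third line: each (1), bowl (1), like (1), one (1), pear (1) → 5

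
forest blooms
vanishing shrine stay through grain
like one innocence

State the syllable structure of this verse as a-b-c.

3-7-5

Line 1: "forest blooms": 2+1 = 3
Line 2: "vanishing shrine stay through grain": 3+1+1+1+1 = 7
Line 3: "like one innocence": 1+1+3 = 5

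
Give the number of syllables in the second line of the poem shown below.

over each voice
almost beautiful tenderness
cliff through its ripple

8

The second line: "almost beautiful tenderness": 2+3+3 = 8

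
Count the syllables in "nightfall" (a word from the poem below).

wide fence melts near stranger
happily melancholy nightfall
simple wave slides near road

2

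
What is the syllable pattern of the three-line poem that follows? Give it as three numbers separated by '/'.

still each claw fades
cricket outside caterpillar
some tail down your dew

4/8/5

Line 1: still (1), each (1), claw (1), fades (1) → 4
Line 2: cricket (2), outside (2), caterpillar (4) → 8
Line 3: some (1), tail (1), down (1), your (1), dew (1) → 5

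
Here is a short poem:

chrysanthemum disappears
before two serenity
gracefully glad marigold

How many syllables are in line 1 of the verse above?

Line 1: chrysanthemum(4) + disappears(3) = 7

7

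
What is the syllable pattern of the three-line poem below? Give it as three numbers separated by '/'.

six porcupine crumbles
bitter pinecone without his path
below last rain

Line 1: six(1) + porcupine(3) + crumbles(2) = 6
Line 2: bitter(2) + pinecone(2) + without(2) + his(1) + path(1) = 8
Line 3: below(2) + last(1) + rain(1) = 4

6/8/4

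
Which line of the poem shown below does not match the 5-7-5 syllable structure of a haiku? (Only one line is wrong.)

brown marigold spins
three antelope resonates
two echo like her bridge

Line 3

Line 1: "brown marigold spins": 1+3+1 = 5 ✓
Line 2: "three antelope resonates": 1+3+3 = 7 ✓
Line 3: "two echo like her bridge": 1+2+1+1+1 = 6 (expected 5)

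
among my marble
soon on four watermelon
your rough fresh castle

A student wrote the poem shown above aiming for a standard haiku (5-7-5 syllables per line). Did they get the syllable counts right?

Yes

Line 1: among(2) + my(1) + marble(2) = 5 ✓
Line 2: soon(1) + on(1) + four(1) + watermelon(4) = 7 ✓
Line 3: your(1) + rough(1) + fresh(1) + castle(2) = 5 ✓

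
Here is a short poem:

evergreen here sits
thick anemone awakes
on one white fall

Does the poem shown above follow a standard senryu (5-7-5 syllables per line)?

Line 1: evergreen (3), here (1), sits (1) → 5 ✓
Line 2: thick (1), anemone (4), awakes (2) → 7 ✓
Line 3: on (1), one (1), white (1), fall (1) → 4 (expected 5)

No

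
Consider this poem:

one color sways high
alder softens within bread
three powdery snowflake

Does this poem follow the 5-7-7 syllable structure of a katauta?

Line 1: "one color sways high": 1+2+1+1 = 5 ✓
Line 2: "alder softens within bread": 2+2+2+1 = 7 ✓
Line 3: "three powdery snowflake": 1+3+2 = 6 (expected 7)

No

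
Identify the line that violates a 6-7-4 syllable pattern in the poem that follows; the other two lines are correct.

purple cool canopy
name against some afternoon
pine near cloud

Line 1: purple (2), cool (1), canopy (3) → 6 ✓
Line 2: name (1), against (2), some (1), afternoon (3) → 7 ✓
Line 3: pine (1), near (1), cloud (1) → 3 (expected 4)

Line 3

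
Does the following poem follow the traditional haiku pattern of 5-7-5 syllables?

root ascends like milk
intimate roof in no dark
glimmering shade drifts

Yes

Line 1: root (1), ascends (2), like (1), milk (1) → 5 ✓
Line 2: intimate (3), roof (1), in (1), no (1), dark (1) → 7 ✓
Line 3: glimmering (3), shade (1), drifts (1) → 5 ✓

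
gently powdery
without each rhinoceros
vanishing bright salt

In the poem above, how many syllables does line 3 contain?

5

Line 3: "vanishing bright salt": 3+1+1 = 5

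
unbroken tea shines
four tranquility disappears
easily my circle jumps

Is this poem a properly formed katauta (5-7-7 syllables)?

Line 1: "unbroken tea shines": 3+1+1 = 5 ✓
Line 2: "four tranquility disappears": 1+4+3 = 8 (expected 7)
Line 3: "easily my circle jumps": 3+1+2+1 = 7 ✓

No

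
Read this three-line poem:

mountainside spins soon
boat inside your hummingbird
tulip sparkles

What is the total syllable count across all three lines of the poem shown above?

Line 1: mountainside(3) + spins(1) + soon(1) = 5
Line 2: boat(1) + inside(2) + your(1) + hummingbird(3) = 7
Line 3: tulip(2) + sparkles(2) = 4
Total: 5 + 7 + 4 = 16

16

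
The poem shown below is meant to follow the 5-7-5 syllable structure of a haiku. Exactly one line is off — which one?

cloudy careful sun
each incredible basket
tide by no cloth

Line 3

Line 1: cloudy (2), careful (2), sun (1) → 5 ✓
Line 2: each (1), incredible (4), basket (2) → 7 ✓
Line 3: tide (1), by (1), no (1), cloth (1) → 4 (expected 5)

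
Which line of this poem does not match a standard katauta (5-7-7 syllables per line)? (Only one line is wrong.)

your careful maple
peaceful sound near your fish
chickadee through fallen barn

Line 1: "your careful maple": 1+2+2 = 5 ✓
Line 2: "peaceful sound near your fish": 2+1+1+1+1 = 6 (expected 7)
Line 3: "chickadee through fallen barn": 3+1+2+1 = 7 ✓

Line 2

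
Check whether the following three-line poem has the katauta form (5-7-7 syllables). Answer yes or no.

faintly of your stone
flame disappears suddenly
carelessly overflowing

Line 1: "faintly of your stone": 2+1+1+1 = 5 ✓
Line 2: "flame disappears suddenly": 1+3+3 = 7 ✓
Line 3: "carelessly overflowing": 3+4 = 7 ✓

Yes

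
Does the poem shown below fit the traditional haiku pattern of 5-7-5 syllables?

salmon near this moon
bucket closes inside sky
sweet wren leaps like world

Yes

Line 1: salmon(2) + near(1) + this(1) + moon(1) = 5 ✓
Line 2: bucket(2) + closes(2) + inside(2) + sky(1) = 7 ✓
Line 3: sweet(1) + wren(1) + leaps(1) + like(1) + world(1) = 5 ✓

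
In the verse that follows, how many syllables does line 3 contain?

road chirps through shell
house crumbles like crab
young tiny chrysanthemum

7

Line 3: young (1), tiny (2), chrysanthemum (4) → 7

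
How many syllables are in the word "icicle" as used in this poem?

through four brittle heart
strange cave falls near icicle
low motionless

3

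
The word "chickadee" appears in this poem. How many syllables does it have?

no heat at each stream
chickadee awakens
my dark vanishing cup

3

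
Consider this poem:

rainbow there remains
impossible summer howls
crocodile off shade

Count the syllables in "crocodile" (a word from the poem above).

"crocodile" has 3 syllables.

3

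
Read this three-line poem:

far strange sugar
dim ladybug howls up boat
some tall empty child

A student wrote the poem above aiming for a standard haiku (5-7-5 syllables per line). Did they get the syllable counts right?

Line 1: "far strange sugar": 1+1+2 = 4 (expected 5)
Line 2: "dim ladybug howls up boat": 1+3+1+1+1 = 7 ✓
Line 3: "some tall empty child": 1+1+2+1 = 5 ✓

No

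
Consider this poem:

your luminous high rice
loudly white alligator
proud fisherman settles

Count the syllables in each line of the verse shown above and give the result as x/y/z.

6/7/6

Line 1: your (1), luminous (3), high (1), rice (1) → 6
Line 2: loudly (2), white (1), alligator (4) → 7
Line 3: proud (1), fisherman (3), settles (2) → 6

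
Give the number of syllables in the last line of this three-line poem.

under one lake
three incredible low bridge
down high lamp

The last line: "down high lamp": 1+1+1 = 3

3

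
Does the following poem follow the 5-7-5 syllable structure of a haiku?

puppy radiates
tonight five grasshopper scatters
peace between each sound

No

Line 1: "puppy radiates": 2+3 = 5 ✓
Line 2: "tonight five grasshopper scatters": 2+1+3+2 = 8 (expected 7)
Line 3: "peace between each sound": 1+2+1+1 = 5 ✓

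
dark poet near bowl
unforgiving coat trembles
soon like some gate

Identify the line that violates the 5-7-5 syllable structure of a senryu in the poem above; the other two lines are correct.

The third line

Line 1: dark(1) + poet(2) + near(1) + bowl(1) = 5 ✓
Line 2: unforgiving(4) + coat(1) + trembles(2) = 7 ✓
Line 3: soon(1) + like(1) + some(1) + gate(1) = 4 (expected 5)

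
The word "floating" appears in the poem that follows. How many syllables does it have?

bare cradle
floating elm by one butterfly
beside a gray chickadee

2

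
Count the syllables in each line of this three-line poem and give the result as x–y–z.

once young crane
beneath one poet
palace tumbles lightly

3–5–6

Line 1: once(1) + young(1) + crane(1) = 3
Line 2: beneath(2) + one(1) + poet(2) = 5
Line 3: palace(2) + tumbles(2) + lightly(2) = 6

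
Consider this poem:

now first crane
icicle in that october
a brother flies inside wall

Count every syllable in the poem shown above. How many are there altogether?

Line 1: "now first crane": 1+1+1 = 3
Line 2: "icicle in that october": 3+1+1+3 = 8
Line 3: "a brother flies inside wall": 1+2+1+2+1 = 7
Total: 3 + 8 + 7 = 18

18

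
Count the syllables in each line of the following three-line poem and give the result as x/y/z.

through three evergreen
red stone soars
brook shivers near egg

Line 1: "through three evergreen": 1+1+3 = 5
Line 2: "red stone soars": 1+1+1 = 3
Line 3: "brook shivers near egg": 1+2+1+1 = 5

5/3/5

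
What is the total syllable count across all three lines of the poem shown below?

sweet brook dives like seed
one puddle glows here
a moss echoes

14

Line 1: "sweet brook dives like seed": 1+1+1+1+1 = 5
Line 2: "one puddle glows here": 1+2+1+1 = 5
Line 3: "a moss echoes": 1+1+2 = 4
Total: 5 + 5 + 4 = 14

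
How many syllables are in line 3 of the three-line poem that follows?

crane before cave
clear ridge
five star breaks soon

Line 3: five (1), star (1), breaks (1), soon (1) → 4

4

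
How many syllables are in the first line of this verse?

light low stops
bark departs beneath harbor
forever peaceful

3

The first line: light(1) + low(1) + stops(1) = 3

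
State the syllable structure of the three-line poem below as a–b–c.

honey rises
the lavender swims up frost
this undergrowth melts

Line 1: "honey rises": 2+2 = 4
Line 2: "the lavender swims up frost": 1+3+1+1+1 = 7
Line 3: "this undergrowth melts": 1+3+1 = 5

4–7–5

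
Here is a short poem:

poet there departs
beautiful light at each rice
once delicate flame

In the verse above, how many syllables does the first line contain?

The first line: poet(2) + there(1) + departs(2) = 5

5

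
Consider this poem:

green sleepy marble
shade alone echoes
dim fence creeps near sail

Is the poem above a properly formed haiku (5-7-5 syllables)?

No

Line 1: green(1) + sleepy(2) + marble(2) = 5 ✓
Line 2: shade(1) + alone(2) + echoes(2) = 5 (expected 7)
Line 3: dim(1) + fence(1) + creeps(1) + near(1) + sail(1) = 5 ✓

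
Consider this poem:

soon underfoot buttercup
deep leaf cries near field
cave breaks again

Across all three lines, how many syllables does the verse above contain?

Line 1: soon (1), underfoot (3), buttercup (3) → 7
Line 2: deep (1), leaf (1), cries (1), near (1), field (1) → 5
Line 3: cave (1), breaks (1), again (2) → 4
Total: 7 + 5 + 4 = 16

16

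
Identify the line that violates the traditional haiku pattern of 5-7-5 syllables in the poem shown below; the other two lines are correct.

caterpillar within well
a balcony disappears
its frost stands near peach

Line 1

Line 1: caterpillar(4) + within(2) + well(1) = 7 (expected 5)
Line 2: a(1) + balcony(3) + disappears(3) = 7 ✓
Line 3: its(1) + frost(1) + stands(1) + near(1) + peach(1) = 5 ✓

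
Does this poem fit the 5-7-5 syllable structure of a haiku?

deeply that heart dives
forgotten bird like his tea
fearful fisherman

Yes

Line 1: deeply(2) + that(1) + heart(1) + dives(1) = 5 ✓
Line 2: forgotten(3) + bird(1) + like(1) + his(1) + tea(1) = 7 ✓
Line 3: fearful(2) + fisherman(3) = 5 ✓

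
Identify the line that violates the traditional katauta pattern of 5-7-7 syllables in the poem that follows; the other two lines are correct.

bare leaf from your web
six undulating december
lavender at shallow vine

Line 1: bare (1), leaf (1), from (1), your (1), web (1) → 5 ✓
Line 2: six (1), undulating (4), december (3) → 8 (expected 7)
Line 3: lavender (3), at (1), shallow (2), vine (1) → 7 ✓

Line 2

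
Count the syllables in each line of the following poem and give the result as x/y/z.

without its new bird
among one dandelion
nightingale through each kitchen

Line 1: without(2) + its(1) + new(1) + bird(1) = 5
Line 2: among(2) + one(1) + dandelion(4) = 7
Line 3: nightingale(3) + through(1) + each(1) + kitchen(2) = 7

5/7/7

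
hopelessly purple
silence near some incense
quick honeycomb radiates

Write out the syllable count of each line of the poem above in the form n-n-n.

5-6-7

Line 1: "hopelessly purple": 3+2 = 5
Line 2: "silence near some incense": 2+1+1+2 = 6
Line 3: "quick honeycomb radiates": 1+3+3 = 7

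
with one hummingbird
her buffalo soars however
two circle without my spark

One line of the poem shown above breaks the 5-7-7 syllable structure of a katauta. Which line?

Line 1: with (1), one (1), hummingbird (3) → 5 ✓
Line 2: her (1), buffalo (3), soars (1), however (3) → 8 (expected 7)
Line 3: two (1), circle (2), without (2), my (1), spark (1) → 7 ✓

Line 2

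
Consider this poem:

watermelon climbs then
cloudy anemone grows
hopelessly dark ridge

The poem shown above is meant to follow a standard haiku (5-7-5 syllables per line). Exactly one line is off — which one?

Line 1

Line 1: watermelon (4), climbs (1), then (1) → 6 (expected 5)
Line 2: cloudy (2), anemone (4), grows (1) → 7 ✓
Line 3: hopelessly (3), dark (1), ridge (1) → 5 ✓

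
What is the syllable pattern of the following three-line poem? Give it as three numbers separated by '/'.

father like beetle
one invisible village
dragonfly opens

Line 1: father(2) + like(1) + beetle(2) = 5
Line 2: one(1) + invisible(4) + village(2) = 7
Line 3: dragonfly(3) + opens(2) = 5

5/7/5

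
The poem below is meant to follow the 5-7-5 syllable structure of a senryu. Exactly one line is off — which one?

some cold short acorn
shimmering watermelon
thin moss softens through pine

Line 1: some (1), cold (1), short (1), acorn (2) → 5 ✓
Line 2: shimmering (3), watermelon (4) → 7 ✓
Line 3: thin (1), moss (1), softens (2), through (1), pine (1) → 6 (expected 5)

The third line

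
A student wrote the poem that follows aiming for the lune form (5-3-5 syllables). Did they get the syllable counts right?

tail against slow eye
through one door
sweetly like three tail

Yes

Line 1: tail(1) + against(2) + slow(1) + eye(1) = 5 ✓
Line 2: through(1) + one(1) + door(1) = 3 ✓
Line 3: sweetly(2) + like(1) + three(1) + tail(1) = 5 ✓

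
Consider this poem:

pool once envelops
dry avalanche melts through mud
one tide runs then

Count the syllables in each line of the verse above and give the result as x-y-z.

Line 1: "pool once envelops": 1+1+3 = 5
Line 2: "dry avalanche melts through mud": 1+3+1+1+1 = 7
Line 3: "one tide runs then": 1+1+1+1 = 4

5-7-4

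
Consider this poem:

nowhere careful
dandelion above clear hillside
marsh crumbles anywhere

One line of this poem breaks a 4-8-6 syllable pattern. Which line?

Line 1: "nowhere careful": 2+2 = 4 ✓
Line 2: "dandelion above clear hillside": 4+2+1+2 = 9 (expected 8)
Line 3: "marsh crumbles anywhere": 1+2+3 = 6 ✓

The second line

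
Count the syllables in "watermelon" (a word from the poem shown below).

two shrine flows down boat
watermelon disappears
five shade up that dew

4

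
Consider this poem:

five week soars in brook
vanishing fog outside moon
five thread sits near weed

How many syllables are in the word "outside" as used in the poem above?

2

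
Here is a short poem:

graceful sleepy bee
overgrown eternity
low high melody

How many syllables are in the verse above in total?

17

Line 1: "graceful sleepy bee": 2+2+1 = 5
Line 2: "overgrown eternity": 3+4 = 7
Line 3: "low high melody": 1+1+3 = 5
Total: 5 + 7 + 5 = 17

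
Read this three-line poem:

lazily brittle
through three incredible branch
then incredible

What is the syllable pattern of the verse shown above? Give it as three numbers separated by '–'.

Line 1: lazily (3), brittle (2) → 5
Line 2: through (1), three (1), incredible (4), branch (1) → 7
Line 3: then (1), incredible (4) → 5

5–7–5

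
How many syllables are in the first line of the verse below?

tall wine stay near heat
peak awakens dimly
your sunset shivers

5

The first line: tall(1) + wine(1) + stay(1) + near(1) + heat(1) = 5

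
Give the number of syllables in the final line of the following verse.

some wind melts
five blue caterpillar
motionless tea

The final line: motionless(3) + tea(1) = 4

4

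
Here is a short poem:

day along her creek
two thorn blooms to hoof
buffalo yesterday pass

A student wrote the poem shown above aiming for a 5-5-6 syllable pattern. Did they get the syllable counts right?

No

Line 1: day (1), along (2), her (1), creek (1) → 5 ✓
Line 2: two (1), thorn (1), blooms (1), to (1), hoof (1) → 5 ✓
Line 3: buffalo (3), yesterday (3), pass (1) → 7 (expected 6)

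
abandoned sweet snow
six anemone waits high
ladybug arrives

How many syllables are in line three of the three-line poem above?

5

Line three: ladybug (3), arrives (2) → 5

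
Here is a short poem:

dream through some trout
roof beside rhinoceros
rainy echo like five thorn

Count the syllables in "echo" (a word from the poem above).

2

"echo" has 2 syllables.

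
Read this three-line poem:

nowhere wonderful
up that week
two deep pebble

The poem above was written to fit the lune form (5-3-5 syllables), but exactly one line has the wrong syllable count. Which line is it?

Line 3

Line 1: nowhere (2), wonderful (3) → 5 ✓
Line 2: up (1), that (1), week (1) → 3 ✓
Line 3: two (1), deep (1), pebble (2) → 4 (expected 5)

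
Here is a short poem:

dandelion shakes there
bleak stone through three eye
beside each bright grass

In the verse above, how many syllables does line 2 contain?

5

Line 2: bleak (1), stone (1), through (1), three (1), eye (1) → 5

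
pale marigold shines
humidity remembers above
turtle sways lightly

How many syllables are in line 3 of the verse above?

Line 3: turtle(2) + sways(1) + lightly(2) = 5

5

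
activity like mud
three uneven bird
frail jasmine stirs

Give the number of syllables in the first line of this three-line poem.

The first line: "activity like mud": 4+1+1 = 6

6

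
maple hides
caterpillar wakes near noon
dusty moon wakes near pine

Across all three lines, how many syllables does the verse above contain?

16

Line 1: maple(2) + hides(1) = 3
Line 2: caterpillar(4) + wakes(1) + near(1) + noon(1) = 7
Line 3: dusty(2) + moon(1) + wakes(1) + near(1) + pine(1) = 6
Total: 3 + 7 + 6 = 16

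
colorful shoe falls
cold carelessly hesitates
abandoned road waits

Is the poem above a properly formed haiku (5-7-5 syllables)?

Yes

Line 1: "colorful shoe falls": 3+1+1 = 5 ✓
Line 2: "cold carelessly hesitates": 1+3+3 = 7 ✓
Line 3: "abandoned road waits": 3+1+1 = 5 ✓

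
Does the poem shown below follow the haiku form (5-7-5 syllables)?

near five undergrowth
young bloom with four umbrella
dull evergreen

Line 1: near(1) + five(1) + undergrowth(3) = 5 ✓
Line 2: young(1) + bloom(1) + with(1) + four(1) + umbrella(3) = 7 ✓
Line 3: dull(1) + evergreen(3) = 4 (expected 5)

No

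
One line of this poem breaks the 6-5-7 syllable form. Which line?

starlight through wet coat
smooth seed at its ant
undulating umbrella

Line 1: starlight (2), through (1), wet (1), coat (1) → 5 (expected 6)
Line 2: smooth (1), seed (1), at (1), its (1), ant (1) → 5 ✓
Line 3: undulating (4), umbrella (3) → 7 ✓

The first line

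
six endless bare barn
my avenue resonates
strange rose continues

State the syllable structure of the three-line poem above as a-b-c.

5-7-5

Line 1: six(1) + endless(2) + bare(1) + barn(1) = 5
Line 2: my(1) + avenue(3) + resonates(3) = 7
Line 3: strange(1) + rose(1) + continues(3) = 5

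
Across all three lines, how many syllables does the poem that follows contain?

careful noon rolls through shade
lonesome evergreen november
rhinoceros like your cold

Line 1: "careful noon rolls through shade": 2+1+1+1+1 = 6
Line 2: "lonesome evergreen november": 2+3+3 = 8
Line 3: "rhinoceros like your cold": 4+1+1+1 = 7
Total: 6 + 8 + 7 = 21

21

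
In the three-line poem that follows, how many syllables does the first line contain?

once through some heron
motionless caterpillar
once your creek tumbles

The first line: once (1), through (1), some (1), heron (2) → 5

5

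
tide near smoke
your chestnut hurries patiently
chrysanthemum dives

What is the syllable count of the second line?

8

The second line: your(1) + chestnut(2) + hurries(2) + patiently(3) = 8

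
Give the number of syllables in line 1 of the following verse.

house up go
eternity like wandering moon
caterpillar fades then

Line 1: house (1), up (1), go (1) → 3

3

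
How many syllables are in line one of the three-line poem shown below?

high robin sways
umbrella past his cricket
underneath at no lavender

Line one: high(1) + robin(2) + sways(1) = 4

4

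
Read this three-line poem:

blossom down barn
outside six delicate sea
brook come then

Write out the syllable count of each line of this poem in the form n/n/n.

Line 1: blossom (2), down (1), barn (1) → 4
Line 2: outside (2), six (1), delicate (3), sea (1) → 7
Line 3: brook (1), come (1), then (1) → 3

4/7/3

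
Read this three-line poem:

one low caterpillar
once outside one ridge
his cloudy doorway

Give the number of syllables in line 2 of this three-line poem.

5

Line 2: once (1), outside (2), one (1), ridge (1) → 5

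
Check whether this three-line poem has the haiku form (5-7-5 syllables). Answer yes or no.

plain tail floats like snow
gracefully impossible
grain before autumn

Line 1: plain(1) + tail(1) + floats(1) + like(1) + snow(1) = 5 ✓
Line 2: gracefully(3) + impossible(4) = 7 ✓
Line 3: grain(1) + before(2) + autumn(2) = 5 ✓

Yes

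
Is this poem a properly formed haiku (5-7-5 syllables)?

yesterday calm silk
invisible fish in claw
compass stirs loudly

Line 1: yesterday (3), calm (1), silk (1) → 5 ✓
Line 2: invisible (4), fish (1), in (1), claw (1) → 7 ✓
Line 3: compass (2), stirs (1), loudly (2) → 5 ✓

Yes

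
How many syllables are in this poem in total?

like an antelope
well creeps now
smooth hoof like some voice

Line 1: "like an antelope": 1+1+3 = 5
Line 2: "well creeps now": 1+1+1 = 3
Line 3: "smooth hoof like some voice": 1+1+1+1+1 = 5
Total: 5 + 3 + 5 = 13

13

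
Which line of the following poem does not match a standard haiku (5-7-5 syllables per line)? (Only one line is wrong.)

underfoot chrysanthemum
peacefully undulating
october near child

The first line

Line 1: "underfoot chrysanthemum": 3+4 = 7 (expected 5)
Line 2: "peacefully undulating": 3+4 = 7 ✓
Line 3: "october near child": 3+1+1 = 5 ✓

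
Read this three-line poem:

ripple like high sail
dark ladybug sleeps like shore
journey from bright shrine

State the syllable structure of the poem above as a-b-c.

Line 1: ripple(2) + like(1) + high(1) + sail(1) = 5
Line 2: dark(1) + ladybug(3) + sleeps(1) + like(1) + shore(1) = 7
Line 3: journey(2) + from(1) + bright(1) + shrine(1) = 5

5-7-5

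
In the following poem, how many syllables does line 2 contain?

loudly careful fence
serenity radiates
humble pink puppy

7

Line 2: "serenity radiates": 4+3 = 7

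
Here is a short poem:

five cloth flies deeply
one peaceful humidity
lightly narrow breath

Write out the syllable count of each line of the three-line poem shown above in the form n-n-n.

Line 1: "five cloth flies deeply": 1+1+1+2 = 5
Line 2: "one peaceful humidity": 1+2+4 = 7
Line 3: "lightly narrow breath": 2+2+1 = 5

5-7-5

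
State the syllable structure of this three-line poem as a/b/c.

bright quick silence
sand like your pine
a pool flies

Line 1: bright (1), quick (1), silence (2) → 4
Line 2: sand (1), like (1), your (1), pine (1) → 4
Line 3: a (1), pool (1), flies (1) → 3

4/4/3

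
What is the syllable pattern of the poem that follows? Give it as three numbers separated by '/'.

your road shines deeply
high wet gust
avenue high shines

5/3/5

Line 1: "your road shines deeply": 1+1+1+2 = 5
Line 2: "high wet gust": 1+1+1 = 3
Line 3: "avenue high shines": 3+1+1 = 5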